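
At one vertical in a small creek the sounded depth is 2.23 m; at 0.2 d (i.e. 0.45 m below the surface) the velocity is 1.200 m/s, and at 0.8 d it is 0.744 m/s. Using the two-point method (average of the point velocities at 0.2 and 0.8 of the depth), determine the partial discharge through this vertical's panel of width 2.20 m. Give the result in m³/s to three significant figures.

v̄ = (1.200 + 0.744) / 2 = 0.9720 m/s
q = v̄ × d × w = 0.9720 × 2.23 × 2.20 = 4.769 m³/s

4.77 m³/s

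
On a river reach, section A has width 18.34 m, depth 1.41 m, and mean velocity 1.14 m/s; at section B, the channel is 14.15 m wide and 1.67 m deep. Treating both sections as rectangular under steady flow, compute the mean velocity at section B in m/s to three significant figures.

Q = A₁V₁ = (18.34×1.41) × 1.14 = 29.48 m³/s
A₂ = 14.15 × 1.67 = 23.63 m²
V₂ = Q/A₂ = 29.48/23.63 = 1.248 m/s

1.25 m/s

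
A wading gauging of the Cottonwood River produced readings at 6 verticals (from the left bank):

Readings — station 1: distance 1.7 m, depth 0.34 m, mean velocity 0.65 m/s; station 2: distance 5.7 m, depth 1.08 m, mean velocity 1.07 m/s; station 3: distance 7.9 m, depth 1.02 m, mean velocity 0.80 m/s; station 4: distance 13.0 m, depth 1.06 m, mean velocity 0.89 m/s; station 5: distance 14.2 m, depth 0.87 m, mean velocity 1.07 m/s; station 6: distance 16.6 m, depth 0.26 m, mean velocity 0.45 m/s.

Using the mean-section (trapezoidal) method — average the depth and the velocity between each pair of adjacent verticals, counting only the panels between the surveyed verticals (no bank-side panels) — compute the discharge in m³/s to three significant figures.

Panel 1-2: Δb = 4 m, d̄ = (0.34+1.08)/2 = 0.71, v̄ = (0.65+1.07)/2 = 0.86 → q = 4×0.71×0.86 = 2.442 m³/s
Panel 2-3: Δb = 2.2 m, d̄ = (1.08+1.02)/2 = 1.05, v̄ = (1.07+0.80)/2 = 0.935 → q = 2.2×1.05×0.935 = 2.160 m³/s
Panel 3-4: Δb = 5.1 m, d̄ = (1.02+1.06)/2 = 1.04, v̄ = (0.80+0.89)/2 = 0.845 → q = 5.1×1.04×0.845 = 4.482 m³/s
Panel 4-5: Δb = 1.2 m, d̄ = (1.06+0.87)/2 = 0.965, v̄ = (0.89+1.07)/2 = 0.98 → q = 1.2×0.965×0.98 = 1.135 m³/s
Panel 5-6: Δb = 2.4 m, d̄ = (0.87+0.26)/2 = 0.565, v̄ = (1.07+0.45)/2 = 0.76 → q = 2.4×0.565×0.76 = 1.031 m³/s
Q = Σ q = 11.25 m³/s

11.2 m³/s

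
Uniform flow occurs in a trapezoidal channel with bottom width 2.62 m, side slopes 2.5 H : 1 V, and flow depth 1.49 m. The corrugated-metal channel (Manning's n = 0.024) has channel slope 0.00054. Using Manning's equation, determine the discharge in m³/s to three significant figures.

8.46 m³/s

A = (b + z·y)·y = (2.62 + 2.5×1.49)×1.49 = 9.454 m²
P = b + 2y√(1+z²) = 2.62 + 2×1.49×√(1+2.5²) = 10.64 m
R = A/P = 9.454/10.64 = 0.8882 m
Q = (1/n)·A·R^(2/3)·S^(1/2) = (1/0.024) × 9.454 × 0.8882^(2/3) × 0.00054^(1/2) = 8.458 m³/s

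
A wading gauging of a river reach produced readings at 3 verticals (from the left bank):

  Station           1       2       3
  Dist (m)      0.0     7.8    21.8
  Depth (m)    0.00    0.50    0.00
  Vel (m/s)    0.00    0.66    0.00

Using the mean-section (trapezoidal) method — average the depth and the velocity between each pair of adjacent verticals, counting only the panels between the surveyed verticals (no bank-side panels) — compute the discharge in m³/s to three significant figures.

1.80 m³/s

Panel 1-2: Δb = 7.8 m, d̄ = (0.00+0.50)/2 = 0.25, v̄ = (0.00+0.66)/2 = 0.33 → q = 7.8×0.25×0.33 = 0.6435 m³/s
Panel 2-3: Δb = 14 m, d̄ = (0.50+0.00)/2 = 0.25, v̄ = (0.66+0.00)/2 = 0.33 → q = 14×0.25×0.33 = 1.155 m³/s
Q = Σ q = 1.799 m³/s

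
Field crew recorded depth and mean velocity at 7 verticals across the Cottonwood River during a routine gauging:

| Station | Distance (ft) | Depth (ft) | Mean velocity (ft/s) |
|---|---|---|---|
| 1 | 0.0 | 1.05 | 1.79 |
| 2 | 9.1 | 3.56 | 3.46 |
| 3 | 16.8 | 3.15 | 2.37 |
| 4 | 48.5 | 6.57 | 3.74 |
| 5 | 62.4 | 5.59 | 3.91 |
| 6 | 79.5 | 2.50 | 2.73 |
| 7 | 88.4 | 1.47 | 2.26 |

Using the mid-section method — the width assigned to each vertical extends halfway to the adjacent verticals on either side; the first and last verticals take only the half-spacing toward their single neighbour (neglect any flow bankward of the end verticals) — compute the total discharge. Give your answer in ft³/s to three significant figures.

1260 ft³/s

w_1 = (9.1 − 0.0)/2 = 4.55 ft; q_1 = 1.79 × 1.05 × 4.55 = 8.552 ft³/s
w_2 = (16.8 − 0.0)/2 = 8.4 ft; q_2 = 3.46 × 3.56 × 8.4 = 103.5 ft³/s
w_3 = (48.5 − 9.1)/2 = 19.7 ft; q_3 = 2.37 × 3.15 × 19.7 = 147.1 ft³/s
w_4 = (62.4 − 16.8)/2 = 22.8 ft; q_4 = 3.74 × 6.57 × 22.8 = 560.2 ft³/s
w_5 = (79.5 − 48.5)/2 = 15.5 ft; q_5 = 3.91 × 5.59 × 15.5 = 338.8 ft³/s
w_6 = (88.4 − 62.4)/2 = 13 ft; q_6 = 2.73 × 2.50 × 13 = 88.73 ft³/s
w_7 = (88.4 − 79.5)/2 = 4.45 ft; q_7 = 2.26 × 1.47 × 4.45 = 14.78 ft³/s
Q = Σ qᵢ = 1262 ft³/s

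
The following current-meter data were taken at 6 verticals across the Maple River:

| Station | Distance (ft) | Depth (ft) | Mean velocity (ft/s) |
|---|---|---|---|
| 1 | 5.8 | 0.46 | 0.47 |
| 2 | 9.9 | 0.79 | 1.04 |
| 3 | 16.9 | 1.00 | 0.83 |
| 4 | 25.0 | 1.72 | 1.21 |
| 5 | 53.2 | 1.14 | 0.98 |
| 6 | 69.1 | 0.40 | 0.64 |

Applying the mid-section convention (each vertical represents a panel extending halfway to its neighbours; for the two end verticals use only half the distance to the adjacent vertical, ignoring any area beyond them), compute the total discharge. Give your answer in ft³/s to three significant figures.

w_1 = (9.9 − 5.8)/2 = 2.05 ft; q_1 = 0.47 × 0.46 × 2.05 = 0.4432 ft³/s
w_2 = (16.9 − 5.8)/2 = 5.55 ft; q_2 = 1.04 × 0.79 × 5.55 = 4.560 ft³/s
w_3 = (25.0 − 9.9)/2 = 7.55 ft; q_3 = 0.83 × 1.00 × 7.55 = 6.267 ft³/s
w_4 = (53.2 − 16.9)/2 = 18.15 ft; q_4 = 1.21 × 1.72 × 18.15 = 37.77 ft³/s
w_5 = (69.1 − 25.0)/2 = 22.05 ft; q_5 = 0.98 × 1.14 × 22.05 = 24.63 ft³/s
w_6 = (69.1 − 53.2)/2 = 7.95 ft; q_6 = 0.64 × 0.40 × 7.95 = 2.035 ft³/s
Q = Σ qᵢ = 75.71 ft³/s

75.7 ft³/s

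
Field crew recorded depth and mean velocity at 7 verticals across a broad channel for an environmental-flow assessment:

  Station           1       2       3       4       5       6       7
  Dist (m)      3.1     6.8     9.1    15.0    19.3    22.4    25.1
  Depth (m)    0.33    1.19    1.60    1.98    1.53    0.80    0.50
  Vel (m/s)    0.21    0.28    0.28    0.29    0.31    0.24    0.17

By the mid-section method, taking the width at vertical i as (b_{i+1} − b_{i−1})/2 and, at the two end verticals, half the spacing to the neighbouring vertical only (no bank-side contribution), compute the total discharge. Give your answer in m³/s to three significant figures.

w_1 = (6.8 − 3.1)/2 = 1.85 m; q_1 = 0.21 × 0.33 × 1.85 = 0.1282 m³/s
w_2 = (9.1 − 3.1)/2 = 3 m; q_2 = 0.28 × 1.19 × 3 = 0.9996 m³/s
w_3 = (15.0 − 6.8)/2 = 4.1 m; q_3 = 0.28 × 1.60 × 4.1 = 1.837 m³/s
w_4 = (19.3 − 9.1)/2 = 5.1 m; q_4 = 0.29 × 1.98 × 5.1 = 2.928 m³/s
w_5 = (22.4 − 15.0)/2 = 3.7 m; q_5 = 0.31 × 1.53 × 3.7 = 1.755 m³/s
w_6 = (25.1 − 19.3)/2 = 2.9 m; q_6 = 0.24 × 0.80 × 2.9 = 0.5568 m³/s
w_7 = (25.1 − 22.4)/2 = 1.35 m; q_7 = 0.17 × 0.50 × 1.35 = 0.1148 m³/s
Q = Σ qᵢ = 8.319 m³/s

8.32 m³/s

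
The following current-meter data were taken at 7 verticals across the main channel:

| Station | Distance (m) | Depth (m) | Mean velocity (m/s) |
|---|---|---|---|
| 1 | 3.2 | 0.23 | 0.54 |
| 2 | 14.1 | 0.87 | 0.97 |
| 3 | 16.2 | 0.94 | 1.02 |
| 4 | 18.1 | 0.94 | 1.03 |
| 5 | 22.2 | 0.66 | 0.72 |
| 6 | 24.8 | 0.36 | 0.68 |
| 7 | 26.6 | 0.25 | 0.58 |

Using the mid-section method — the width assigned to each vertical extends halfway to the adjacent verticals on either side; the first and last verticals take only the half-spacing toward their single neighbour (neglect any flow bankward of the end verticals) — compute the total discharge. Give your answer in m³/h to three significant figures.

w_1 = (14.1 − 3.2)/2 = 5.45 m; q_1 = 0.54 × 0.23 × 5.45 = 0.6769 m³/s
w_2 = (16.2 − 3.2)/2 = 6.5 m; q_2 = 0.97 × 0.87 × 6.5 = 5.485 m³/s
w_3 = (18.1 − 14.1)/2 = 2 m; q_3 = 1.02 × 0.94 × 2 = 1.918 m³/s
w_4 = (22.2 − 16.2)/2 = 3 m; q_4 = 1.03 × 0.94 × 3 = 2.905 m³/s
w_5 = (24.8 − 18.1)/2 = 3.35 m; q_5 = 0.72 × 0.66 × 3.35 = 1.592 m³/s
w_6 = (26.6 − 22.2)/2 = 2.2 m; q_6 = 0.68 × 0.36 × 2.2 = 0.5386 m³/s
w_7 = (26.6 − 24.8)/2 = 0.9 m; q_7 = 0.58 × 0.25 × 0.9 = 0.1305 m³/s
Q = Σ qᵢ = 13.25 m³/s
= 13.25 × 3600 = 47680 m³/h

47700 m³/h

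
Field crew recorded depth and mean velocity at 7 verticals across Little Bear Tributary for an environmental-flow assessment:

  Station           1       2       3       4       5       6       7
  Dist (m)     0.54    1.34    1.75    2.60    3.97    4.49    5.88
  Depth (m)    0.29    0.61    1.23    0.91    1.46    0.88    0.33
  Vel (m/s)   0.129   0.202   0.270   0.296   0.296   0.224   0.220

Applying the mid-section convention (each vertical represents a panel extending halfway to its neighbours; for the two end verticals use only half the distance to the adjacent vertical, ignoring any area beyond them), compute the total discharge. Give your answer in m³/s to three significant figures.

w_1 = (1.34 − 0.54)/2 = 0.4 m; q_1 = 0.129 × 0.29 × 0.4 = 0.01496 m³/s
w_2 = (1.75 − 0.54)/2 = 0.605 m; q_2 = 0.202 × 0.61 × 0.605 = 0.07455 m³/s
w_3 = (2.60 − 1.34)/2 = 0.63 m; q_3 = 0.270 × 1.23 × 0.63 = 0.2092 m³/s
w_4 = (3.97 − 1.75)/2 = 1.11 m; q_4 = 0.296 × 0.91 × 1.11 = 0.2990 m³/s
w_5 = (4.49 − 2.60)/2 = 0.945 m; q_5 = 0.296 × 1.46 × 0.945 = 0.4084 m³/s
w_6 = (5.88 − 3.97)/2 = 0.955 m; q_6 = 0.224 × 0.88 × 0.955 = 0.1882 m³/s
w_7 = (5.88 − 4.49)/2 = 0.695 m; q_7 = 0.220 × 0.33 × 0.695 = 0.05046 m³/s
Q = Σ qᵢ = 1.245 m³/s

1.24 m³/s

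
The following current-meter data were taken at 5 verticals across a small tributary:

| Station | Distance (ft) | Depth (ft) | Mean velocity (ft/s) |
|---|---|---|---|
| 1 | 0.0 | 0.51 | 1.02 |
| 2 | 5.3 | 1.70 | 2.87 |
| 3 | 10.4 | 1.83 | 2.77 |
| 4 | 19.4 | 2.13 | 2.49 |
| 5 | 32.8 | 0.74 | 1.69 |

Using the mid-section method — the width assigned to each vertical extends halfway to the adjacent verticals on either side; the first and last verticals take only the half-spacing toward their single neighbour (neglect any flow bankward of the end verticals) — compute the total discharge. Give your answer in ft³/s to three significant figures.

130 ft³/s

w_1 = (5.3 − 0.0)/2 = 2.65 ft; q_1 = 1.02 × 0.51 × 2.65 = 1.379 ft³/s
w_2 = (10.4 − 0.0)/2 = 5.2 ft; q_2 = 2.87 × 1.70 × 5.2 = 25.37 ft³/s
w_3 = (19.4 − 5.3)/2 = 7.05 ft; q_3 = 2.77 × 1.83 × 7.05 = 35.74 ft³/s
w_4 = (32.8 − 10.4)/2 = 11.2 ft; q_4 = 2.49 × 2.13 × 11.2 = 59.40 ft³/s
w_5 = (32.8 − 19.4)/2 = 6.7 ft; q_5 = 1.69 × 0.74 × 6.7 = 8.379 ft³/s
Q = Σ qᵢ = 130.3 ft³/s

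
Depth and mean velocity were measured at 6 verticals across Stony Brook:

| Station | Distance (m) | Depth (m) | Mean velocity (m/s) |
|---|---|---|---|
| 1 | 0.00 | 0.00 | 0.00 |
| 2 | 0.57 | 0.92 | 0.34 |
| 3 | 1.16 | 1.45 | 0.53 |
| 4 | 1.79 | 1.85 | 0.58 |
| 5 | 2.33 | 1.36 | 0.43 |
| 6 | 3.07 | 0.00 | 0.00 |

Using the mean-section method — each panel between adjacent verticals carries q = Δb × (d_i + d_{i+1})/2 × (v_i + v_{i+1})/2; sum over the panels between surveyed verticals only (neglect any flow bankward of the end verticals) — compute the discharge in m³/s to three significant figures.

1.47 m³/s

Panel 1-2: Δb = 0.57 m, d̄ = (0.00+0.92)/2 = 0.46, v̄ = (0.00+0.34)/2 = 0.17 → q = 0.57×0.46×0.17 = 0.04457 m³/s
Panel 2-3: Δb = 0.59 m, d̄ = (0.92+1.45)/2 = 1.185, v̄ = (0.34+0.53)/2 = 0.435 → q = 0.59×1.185×0.435 = 0.3041 m³/s
Panel 3-4: Δb = 0.63 m, d̄ = (1.45+1.85)/2 = 1.65, v̄ = (0.53+0.58)/2 = 0.555 → q = 0.63×1.65×0.555 = 0.5769 m³/s
Panel 4-5: Δb = 0.54 m, d̄ = (1.85+1.36)/2 = 1.605, v̄ = (0.58+0.43)/2 = 0.505 → q = 0.54×1.605×0.505 = 0.4377 m³/s
Panel 5-6: Δb = 0.74 m, d̄ = (1.36+0.00)/2 = 0.68, v̄ = (0.43+0.00)/2 = 0.215 → q = 0.74×0.68×0.215 = 0.1082 m³/s
Q = Σ q = 1.471 m³/s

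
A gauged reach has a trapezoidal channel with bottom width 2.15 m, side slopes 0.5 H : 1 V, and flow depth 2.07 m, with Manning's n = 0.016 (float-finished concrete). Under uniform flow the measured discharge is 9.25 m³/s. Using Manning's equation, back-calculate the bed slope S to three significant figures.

0.000523

A = (b + z·y)·y = (2.15 + 0.5×2.07)×2.07 = 6.593 m²
P = b + 2y√(1+z²) = 2.15 + 2×2.07×√(1+0.5²) = 6.779 m
R = A/P = 6.593/6.779 = 0.9726 m
S = (Q·n / (1·A·R^(2/3)))² = (9.25×0.016 / (1×6.593×0.9817))² = 0.0005229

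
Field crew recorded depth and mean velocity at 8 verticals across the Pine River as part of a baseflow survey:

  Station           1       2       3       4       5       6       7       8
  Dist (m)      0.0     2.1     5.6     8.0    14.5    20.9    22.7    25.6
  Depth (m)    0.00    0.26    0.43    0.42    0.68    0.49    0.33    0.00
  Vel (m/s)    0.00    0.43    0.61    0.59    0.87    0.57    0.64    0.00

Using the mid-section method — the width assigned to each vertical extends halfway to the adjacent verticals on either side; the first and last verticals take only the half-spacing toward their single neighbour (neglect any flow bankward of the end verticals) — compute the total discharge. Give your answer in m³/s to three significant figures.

w_2 = (5.6 − 0.0)/2 = 2.8 m; q_2 = 0.43 × 0.26 × 2.8 = 0.3130 m³/s
w_3 = (8.0 − 2.1)/2 = 2.95 m; q_3 = 0.61 × 0.43 × 2.95 = 0.7738 m³/s
w_4 = (14.5 − 5.6)/2 = 4.45 m; q_4 = 0.59 × 0.42 × 4.45 = 1.103 m³/s
w_5 = (20.9 − 8.0)/2 = 6.45 m; q_5 = 0.87 × 0.68 × 6.45 = 3.816 m³/s
w_6 = (22.7 − 14.5)/2 = 4.1 m; q_6 = 0.57 × 0.49 × 4.1 = 1.145 m³/s
w_7 = (25.6 − 20.9)/2 = 2.35 m; q_7 = 0.64 × 0.33 × 2.35 = 0.4963 m³/s
Stations 1, 8 contribute zero (depth or velocity is 0).
Q = Σ qᵢ = 7.647 m³/s

7.65 m³/s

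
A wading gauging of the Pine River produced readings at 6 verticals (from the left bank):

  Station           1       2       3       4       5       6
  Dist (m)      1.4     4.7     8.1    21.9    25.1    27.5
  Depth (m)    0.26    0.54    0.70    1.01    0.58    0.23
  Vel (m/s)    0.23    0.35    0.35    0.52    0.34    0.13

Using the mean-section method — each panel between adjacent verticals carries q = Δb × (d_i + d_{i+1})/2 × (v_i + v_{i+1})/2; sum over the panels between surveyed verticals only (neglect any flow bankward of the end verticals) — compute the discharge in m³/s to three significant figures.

Panel 1-2: Δb = 3.3 m, d̄ = (0.26+0.54)/2 = 0.4, v̄ = (0.23+0.35)/2 = 0.29 → q = 3.3×0.4×0.29 = 0.3828 m³/s
Panel 2-3: Δb = 3.4 m, d̄ = (0.54+0.70)/2 = 0.62, v̄ = (0.35+0.35)/2 = 0.35 → q = 3.4×0.62×0.35 = 0.7378 m³/s
Panel 3-4: Δb = 13.8 m, d̄ = (0.70+1.01)/2 = 0.855, v̄ = (0.35+0.52)/2 = 0.435 → q = 13.8×0.855×0.435 = 5.133 m³/s
Panel 4-5: Δb = 3.2 m, d̄ = (1.01+0.58)/2 = 0.795, v̄ = (0.52+0.34)/2 = 0.43 → q = 3.2×0.795×0.43 = 1.094 m³/s
Panel 5-6: Δb = 2.4 m, d̄ = (0.58+0.23)/2 = 0.405, v̄ = (0.34+0.13)/2 = 0.235 → q = 2.4×0.405×0.235 = 0.2284 m³/s
Q = Σ q = 7.576 m³/s

7.58 m³/s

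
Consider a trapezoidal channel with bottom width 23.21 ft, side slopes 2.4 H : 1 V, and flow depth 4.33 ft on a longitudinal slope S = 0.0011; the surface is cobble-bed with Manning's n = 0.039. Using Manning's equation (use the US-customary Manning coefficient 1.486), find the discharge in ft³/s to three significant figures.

A = (b + z·y)·y = (23.21 + 2.4×4.33)×4.33 = 145.5 ft²
P = b + 2y√(1+z²) = 23.21 + 2×4.33×√(1+2.4²) = 45.73 ft
R = A/P = 145.5/45.73 = 3.182 ft
Q = (1.486/n)·A·R^(2/3)·S^(1/2) = (1.486/0.039) × 145.5 × 3.182^(2/3) × 0.0011^(1/2) = 397.8 ft³/s

398 ft³/s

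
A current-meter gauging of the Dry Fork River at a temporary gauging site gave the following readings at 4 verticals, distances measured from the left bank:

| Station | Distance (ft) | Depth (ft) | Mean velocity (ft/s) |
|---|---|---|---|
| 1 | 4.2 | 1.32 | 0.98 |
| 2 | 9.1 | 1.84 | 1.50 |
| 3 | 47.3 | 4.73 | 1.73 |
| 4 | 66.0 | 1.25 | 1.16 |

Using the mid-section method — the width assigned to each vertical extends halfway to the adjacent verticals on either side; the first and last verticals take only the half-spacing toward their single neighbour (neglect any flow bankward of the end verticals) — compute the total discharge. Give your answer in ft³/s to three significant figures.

309 ft³/s

w_1 = (9.1 − 4.2)/2 = 2.45 ft; q_1 = 0.98 × 1.32 × 2.45 = 3.169 ft³/s
w_2 = (47.3 − 4.2)/2 = 21.55 ft; q_2 = 1.50 × 1.84 × 21.55 = 59.48 ft³/s
w_3 = (66.0 − 9.1)/2 = 28.45 ft; q_3 = 1.73 × 4.73 × 28.45 = 232.8 ft³/s
w_4 = (66.0 − 47.3)/2 = 9.35 ft; q_4 = 1.16 × 1.25 × 9.35 = 13.56 ft³/s
Q = Σ qᵢ = 309.0 ft³/s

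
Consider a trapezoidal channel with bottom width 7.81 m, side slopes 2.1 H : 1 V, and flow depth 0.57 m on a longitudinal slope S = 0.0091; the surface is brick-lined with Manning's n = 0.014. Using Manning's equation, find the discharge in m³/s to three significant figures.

A = (b + z·y)·y = (7.81 + 2.1×0.57)×0.57 = 5.134 m²
P = b + 2y√(1+z²) = 7.81 + 2×0.57×√(1+2.1²) = 10.46 m
R = A/P = 5.134/10.46 = 0.4907 m
Q = (1/n)·A·R^(2/3)·S^(1/2) = (1/0.014) × 5.134 × 0.4907^(2/3) × 0.0091^(1/2) = 21.76 m³/s

21.8 m³/s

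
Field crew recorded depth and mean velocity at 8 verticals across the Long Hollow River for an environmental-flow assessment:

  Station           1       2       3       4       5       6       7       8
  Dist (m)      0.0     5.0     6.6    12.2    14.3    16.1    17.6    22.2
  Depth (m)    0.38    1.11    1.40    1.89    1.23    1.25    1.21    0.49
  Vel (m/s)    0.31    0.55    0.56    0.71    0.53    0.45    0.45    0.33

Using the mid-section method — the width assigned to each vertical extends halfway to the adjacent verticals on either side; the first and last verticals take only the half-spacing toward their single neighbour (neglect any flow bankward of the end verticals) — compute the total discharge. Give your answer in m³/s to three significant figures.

14.5 m³/s

w_1 = (5.0 − 0.0)/2 = 2.5 m; q_1 = 0.31 × 0.38 × 2.5 = 0.2945 m³/s
w_2 = (6.6 − 0.0)/2 = 3.3 m; q_2 = 0.55 × 1.11 × 3.3 = 2.015 m³/s
w_3 = (12.2 − 5.0)/2 = 3.6 m; q_3 = 0.56 × 1.40 × 3.6 = 2.822 m³/s
w_4 = (14.3 − 6.6)/2 = 3.85 m; q_4 = 0.71 × 1.89 × 3.85 = 5.166 m³/s
w_5 = (16.1 − 12.2)/2 = 1.95 m; q_5 = 0.53 × 1.23 × 1.95 = 1.271 m³/s
w_6 = (17.6 − 14.3)/2 = 1.65 m; q_6 = 0.45 × 1.25 × 1.65 = 0.9281 m³/s
w_7 = (22.2 − 16.1)/2 = 3.05 m; q_7 = 0.45 × 1.21 × 3.05 = 1.661 m³/s
w_8 = (22.2 − 17.6)/2 = 2.3 m; q_8 = 0.33 × 0.49 × 2.3 = 0.3719 m³/s
Q = Σ qᵢ = 14.53 m³/s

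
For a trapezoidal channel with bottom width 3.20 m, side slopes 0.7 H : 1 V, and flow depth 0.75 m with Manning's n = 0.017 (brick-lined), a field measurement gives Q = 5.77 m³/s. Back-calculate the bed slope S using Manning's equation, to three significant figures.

A = (b + z·y)·y = (3.20 + 0.7×0.75)×0.75 = 2.794 m²
P = b + 2y√(1+z²) = 3.20 + 2×0.75×√(1+0.7²) = 5.031 m
R = A/P = 2.794/5.031 = 0.5553 m
S = (Q·n / (1·A·R^(2/3)))² = (5.77×0.017 / (1×2.794×0.6756))² = 0.002701

0.00270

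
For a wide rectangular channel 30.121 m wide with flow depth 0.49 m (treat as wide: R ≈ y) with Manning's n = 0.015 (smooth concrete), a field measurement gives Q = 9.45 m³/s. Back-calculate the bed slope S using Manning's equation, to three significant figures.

A = b·y = 30.121 × 0.49 = 14.76 m²
Wide channel: R ≈ y = 0.49 m
S = (Q·n / (1·A·R^(2/3)))² = (9.45×0.015 / (1×14.76×0.6215))² = 0.0002388

0.000239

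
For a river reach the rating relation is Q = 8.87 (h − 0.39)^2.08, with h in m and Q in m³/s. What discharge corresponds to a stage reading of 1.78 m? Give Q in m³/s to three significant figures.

17.6 m³/s

Q = 8.87 × (1.78 − 0.39)^2.08 = 8.87 × 1.39^2.08 = 17.60 m³/s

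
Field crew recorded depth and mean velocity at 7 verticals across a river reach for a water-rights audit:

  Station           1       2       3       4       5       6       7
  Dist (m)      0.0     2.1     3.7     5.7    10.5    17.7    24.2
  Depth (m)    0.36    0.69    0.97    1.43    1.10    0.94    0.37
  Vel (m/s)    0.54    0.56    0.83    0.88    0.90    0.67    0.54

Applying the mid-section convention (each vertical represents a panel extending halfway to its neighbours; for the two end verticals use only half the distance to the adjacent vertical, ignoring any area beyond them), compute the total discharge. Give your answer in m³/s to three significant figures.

w_1 = (2.1 − 0.0)/2 = 1.05 m; q_1 = 0.54 × 0.36 × 1.05 = 0.2041 m³/s
w_2 = (3.7 − 0.0)/2 = 1.85 m; q_2 = 0.56 × 0.69 × 1.85 = 0.7148 m³/s
w_3 = (5.7 − 2.1)/2 = 1.8 m; q_3 = 0.83 × 0.97 × 1.8 = 1.449 m³/s
w_4 = (10.5 − 3.7)/2 = 3.4 m; q_4 = 0.88 × 1.43 × 3.4 = 4.279 m³/s
w_5 = (17.7 − 5.7)/2 = 6 m; q_5 = 0.90 × 1.10 × 6 = 5.940 m³/s
w_6 = (24.2 − 10.5)/2 = 6.85 m; q_6 = 0.67 × 0.94 × 6.85 = 4.314 m³/s
w_7 = (24.2 − 17.7)/2 = 3.25 m; q_7 = 0.54 × 0.37 × 3.25 = 0.6494 m³/s
Q = Σ qᵢ = 17.55 m³/s

17.6 m³/s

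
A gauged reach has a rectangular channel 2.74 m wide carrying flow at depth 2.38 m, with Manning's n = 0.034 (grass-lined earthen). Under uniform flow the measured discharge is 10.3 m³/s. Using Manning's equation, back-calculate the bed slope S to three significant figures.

0.00348

A = b·y = 2.74 × 2.38 = 6.521 m²
P = b + 2y = 2.74 + 2×2.38 = 7.500 m
R = A/P = 6.521/7.500 = 0.8695 m
S = (Q·n / (1·A·R^(2/3)))² = (10.3×0.034 / (1×6.521×0.9110))² = 0.003475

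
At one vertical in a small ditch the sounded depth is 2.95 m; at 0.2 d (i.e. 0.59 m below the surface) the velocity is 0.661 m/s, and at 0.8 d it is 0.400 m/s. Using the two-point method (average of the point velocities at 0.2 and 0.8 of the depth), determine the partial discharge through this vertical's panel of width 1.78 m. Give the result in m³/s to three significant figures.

2.79 m³/s

v̄ = (0.661 + 0.400) / 2 = 0.5305 m/s
q = v̄ × d × w = 0.5305 × 2.95 × 1.78 = 2.786 m³/s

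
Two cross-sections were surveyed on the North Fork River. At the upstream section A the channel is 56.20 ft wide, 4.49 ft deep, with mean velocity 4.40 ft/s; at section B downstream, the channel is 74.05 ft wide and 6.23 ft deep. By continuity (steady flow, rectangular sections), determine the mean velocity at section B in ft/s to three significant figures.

Q = A₁V₁ = (56.20×4.49) × 4.40 = 1110 ft³/s
A₂ = 74.05 × 6.23 = 461.3 ft²
V₂ = Q/A₂ = 1110/461.3 = 2.407 ft/s

2.41 ft/s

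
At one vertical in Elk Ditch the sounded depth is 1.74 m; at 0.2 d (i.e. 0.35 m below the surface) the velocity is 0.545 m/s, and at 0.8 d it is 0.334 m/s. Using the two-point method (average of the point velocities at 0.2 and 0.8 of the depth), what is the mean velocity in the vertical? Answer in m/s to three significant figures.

0.440 m/s

v̄ = (0.545 + 0.334) / 2 = 0.4395 m/s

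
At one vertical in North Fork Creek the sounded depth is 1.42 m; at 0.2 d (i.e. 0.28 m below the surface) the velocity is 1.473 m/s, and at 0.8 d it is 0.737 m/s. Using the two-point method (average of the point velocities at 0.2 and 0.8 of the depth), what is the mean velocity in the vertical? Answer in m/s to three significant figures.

v̄ = (1.473 + 0.737) / 2 = 1.105 m/s

1.11 m/s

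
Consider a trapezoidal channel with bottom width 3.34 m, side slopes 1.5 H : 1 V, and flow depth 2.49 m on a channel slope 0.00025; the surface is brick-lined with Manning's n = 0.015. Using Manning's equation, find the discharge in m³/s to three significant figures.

A = (b + z·y)·y = (3.34 + 1.5×2.49)×2.49 = 17.62 m²
P = b + 2y√(1+z²) = 3.34 + 2×2.49×√(1+1.5²) = 12.32 m
R = A/P = 17.62/12.32 = 1.430 m
Q = (1/n)·A·R^(2/3)·S^(1/2) = (1/0.015) × 17.62 × 1.430^(2/3) × 0.00025^(1/2) = 23.57 m³/s

23.6 m³/s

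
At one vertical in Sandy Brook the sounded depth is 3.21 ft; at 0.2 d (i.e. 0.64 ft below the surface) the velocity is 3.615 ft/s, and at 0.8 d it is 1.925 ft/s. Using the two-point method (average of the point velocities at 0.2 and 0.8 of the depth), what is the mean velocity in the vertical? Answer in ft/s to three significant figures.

v̄ = (3.615 + 1.925) / 2 = 2.770 ft/s

2.77 ft/s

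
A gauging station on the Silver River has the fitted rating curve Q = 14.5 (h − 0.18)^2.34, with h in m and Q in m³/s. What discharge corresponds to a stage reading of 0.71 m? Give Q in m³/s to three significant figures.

3.28 m³/s

Q = 14.5 × (0.71 − 0.18)^2.34 = 14.5 × 0.53^2.34 = 3.282 m³/s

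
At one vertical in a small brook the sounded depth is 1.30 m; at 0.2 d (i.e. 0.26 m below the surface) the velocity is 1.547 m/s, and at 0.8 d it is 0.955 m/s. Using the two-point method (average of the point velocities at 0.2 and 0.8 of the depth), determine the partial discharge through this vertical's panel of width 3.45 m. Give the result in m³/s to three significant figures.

5.61 m³/s

v̄ = (1.547 + 0.955) / 2 = 1.251 m/s
q = v̄ × d × w = 1.251 × 1.30 × 3.45 = 5.611 m³/s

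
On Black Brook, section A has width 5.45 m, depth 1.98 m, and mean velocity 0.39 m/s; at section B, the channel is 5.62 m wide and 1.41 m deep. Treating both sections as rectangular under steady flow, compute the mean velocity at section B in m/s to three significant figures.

Q = A₁V₁ = (5.45×1.98) × 0.39 = 4.208 m³/s
A₂ = 5.62 × 1.41 = 7.924 m²
V₂ = Q/A₂ = 4.208/7.924 = 0.5311 m/s

0.531 m/s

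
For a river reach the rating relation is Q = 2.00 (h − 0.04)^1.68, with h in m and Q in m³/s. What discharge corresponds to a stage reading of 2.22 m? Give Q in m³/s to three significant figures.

Q = 2.00 × (2.22 − 0.04)^1.68 = 2.00 × 2.18^1.68 = 7.407 m³/s

7.41 m³/s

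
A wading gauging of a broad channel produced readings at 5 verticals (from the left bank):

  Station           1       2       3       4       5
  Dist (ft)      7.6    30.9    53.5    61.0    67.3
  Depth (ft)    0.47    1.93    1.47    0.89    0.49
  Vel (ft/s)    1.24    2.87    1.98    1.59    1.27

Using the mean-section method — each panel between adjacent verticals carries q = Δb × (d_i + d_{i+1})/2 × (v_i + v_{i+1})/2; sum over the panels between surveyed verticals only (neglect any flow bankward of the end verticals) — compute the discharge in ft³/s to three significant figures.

173 ft³/s

Panel 1-2: Δb = 23.3 ft, d̄ = (0.47+1.93)/2 = 1.2, v̄ = (1.24+2.87)/2 = 2.055 → q = 23.3×1.2×2.055 = 57.46 ft³/s
Panel 2-3: Δb = 22.6 ft, d̄ = (1.93+1.47)/2 = 1.7, v̄ = (2.87+1.98)/2 = 2.425 → q = 22.6×1.7×2.425 = 93.17 ft³/s
Panel 3-4: Δb = 7.5 ft, d̄ = (1.47+0.89)/2 = 1.18, v̄ = (1.98+1.59)/2 = 1.785 → q = 7.5×1.18×1.785 = 15.80 ft³/s
Panel 4-5: Δb = 6.3 ft, d̄ = (0.89+0.49)/2 = 0.69, v̄ = (1.59+1.27)/2 = 1.43 → q = 6.3×0.69×1.43 = 6.216 ft³/s
Q = Σ q = 172.6 ft³/s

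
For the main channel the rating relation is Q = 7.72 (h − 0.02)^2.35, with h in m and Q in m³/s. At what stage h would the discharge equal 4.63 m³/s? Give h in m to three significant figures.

0.824 m

h − h₀ = (Q/C)^(1/b) = (4.63/7.72)^(1/2.35) = 0.8045 m
h = 0.02 + 0.8045 = 0.8245 m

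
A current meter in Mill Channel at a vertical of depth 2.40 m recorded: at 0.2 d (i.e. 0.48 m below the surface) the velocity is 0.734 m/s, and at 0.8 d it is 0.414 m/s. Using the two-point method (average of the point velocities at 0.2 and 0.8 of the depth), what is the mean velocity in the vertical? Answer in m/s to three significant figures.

v̄ = (0.734 + 0.414) / 2 = 0.5740 m/s

0.574 m/s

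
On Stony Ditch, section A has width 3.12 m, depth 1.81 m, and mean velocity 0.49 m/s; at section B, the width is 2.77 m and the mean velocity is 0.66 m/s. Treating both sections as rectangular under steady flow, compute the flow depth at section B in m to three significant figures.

Q = A₁V₁ = (3.12×1.81) × 0.49 = 2.767 m³/s
d₂ = Q/(b₂ V₂) = 2.767/(2.77×0.66) = 1.514 m

1.51 m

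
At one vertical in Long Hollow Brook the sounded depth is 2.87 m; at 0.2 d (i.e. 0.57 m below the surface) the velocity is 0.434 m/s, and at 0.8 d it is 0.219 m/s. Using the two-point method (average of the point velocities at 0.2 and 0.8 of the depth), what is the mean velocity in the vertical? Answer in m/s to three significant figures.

0.327 m/s

v̄ = (0.434 + 0.219) / 2 = 0.3265 m/s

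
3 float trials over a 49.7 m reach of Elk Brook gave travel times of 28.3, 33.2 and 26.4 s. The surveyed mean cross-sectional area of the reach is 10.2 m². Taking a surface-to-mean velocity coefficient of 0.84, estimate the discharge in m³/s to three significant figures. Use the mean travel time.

t̄ = (28.3 + 33.2 + 26.4) / 3 = 29.3 s
v_surface = L / t̄ = 49.7 / 29.3 = 1.696 m/s
v_mean = 0.84 × 1.696 = 1.425 m/s
Q = A × v_mean = 10.2 × 1.425 = 14.53 m³/s

14.5 m³/s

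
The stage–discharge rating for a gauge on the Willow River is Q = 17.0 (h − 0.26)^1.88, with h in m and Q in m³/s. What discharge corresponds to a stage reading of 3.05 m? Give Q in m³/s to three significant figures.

117 m³/s

Q = 17.0 × (3.05 − 0.26)^1.88 = 17.0 × 2.79^1.88 = 117.0 m³/s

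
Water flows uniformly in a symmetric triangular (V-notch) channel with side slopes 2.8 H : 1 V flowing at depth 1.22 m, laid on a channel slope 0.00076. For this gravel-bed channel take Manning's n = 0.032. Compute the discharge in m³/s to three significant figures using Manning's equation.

2.48 m³/s

A = z·y² = 2.8×1.22² = 4.168 m²
P = 2y√(1+z²) = 2×1.22×√(1+2.8²) = 7.255 m
R = A/P = 4.168/7.255 = 0.5745 m
Q = (1/n)·A·R^(2/3)·S^(1/2) = (1/0.032) × 4.168 × 0.5745^(2/3) × 0.00076^(1/2) = 2.481 m³/s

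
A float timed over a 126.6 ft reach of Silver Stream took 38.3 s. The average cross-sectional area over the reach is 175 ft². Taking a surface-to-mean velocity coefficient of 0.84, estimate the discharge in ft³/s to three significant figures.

v_surface = L / t̄ = 126.6 / 38.3 = 3.305 ft/s
v_mean = 0.84 × 3.305 = 2.777 ft/s
Q = A × v_mean = 175 × 2.777 = 485.9 ft³/s

486 ft³/s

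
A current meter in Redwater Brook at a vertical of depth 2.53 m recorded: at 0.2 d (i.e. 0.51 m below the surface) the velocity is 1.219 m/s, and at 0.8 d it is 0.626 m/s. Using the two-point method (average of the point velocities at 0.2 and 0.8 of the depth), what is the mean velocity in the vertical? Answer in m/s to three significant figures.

v̄ = (1.219 + 0.626) / 2 = 0.9225 m/s

0.923 m/s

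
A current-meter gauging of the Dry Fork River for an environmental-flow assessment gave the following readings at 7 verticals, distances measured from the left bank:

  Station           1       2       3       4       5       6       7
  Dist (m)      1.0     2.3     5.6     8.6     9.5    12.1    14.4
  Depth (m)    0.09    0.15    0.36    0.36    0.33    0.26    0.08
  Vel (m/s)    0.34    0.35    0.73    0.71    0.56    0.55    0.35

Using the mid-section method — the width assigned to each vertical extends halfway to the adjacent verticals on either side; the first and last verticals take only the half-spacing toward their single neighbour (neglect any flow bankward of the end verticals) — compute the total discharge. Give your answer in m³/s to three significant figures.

w_1 = (2.3 − 1.0)/2 = 0.65 m; q_1 = 0.34 × 0.09 × 0.65 = 0.01989 m³/s
w_2 = (5.6 − 1.0)/2 = 2.3 m; q_2 = 0.35 × 0.15 × 2.3 = 0.1208 m³/s
w_3 = (8.6 − 2.3)/2 = 3.15 m; q_3 = 0.73 × 0.36 × 3.15 = 0.8278 m³/s
w_4 = (9.5 − 5.6)/2 = 1.95 m; q_4 = 0.71 × 0.36 × 1.95 = 0.4984 m³/s
w_5 = (12.1 − 8.6)/2 = 1.75 m; q_5 = 0.56 × 0.33 × 1.75 = 0.3234 m³/s
w_6 = (14.4 − 9.5)/2 = 2.45 m; q_6 = 0.55 × 0.26 × 2.45 = 0.3504 m³/s
w_7 = (14.4 − 12.1)/2 = 1.15 m; q_7 = 0.35 × 0.08 × 1.15 = 0.03220 m³/s
Q = Σ qᵢ = 2.173 m³/s

2.17 m³/s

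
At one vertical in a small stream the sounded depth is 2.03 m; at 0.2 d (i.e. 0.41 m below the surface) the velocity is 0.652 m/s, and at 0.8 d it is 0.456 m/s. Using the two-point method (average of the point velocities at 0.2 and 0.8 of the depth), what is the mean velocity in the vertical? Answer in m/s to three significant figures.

0.554 m/s

v̄ = (0.652 + 0.456) / 2 = 0.5540 m/s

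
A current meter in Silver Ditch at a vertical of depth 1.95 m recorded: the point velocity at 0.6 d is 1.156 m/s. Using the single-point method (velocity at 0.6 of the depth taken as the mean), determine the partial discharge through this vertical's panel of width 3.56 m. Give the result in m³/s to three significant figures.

v̄ = v₀.₆ = 1.156 m/s
q = v̄ × d × w = 1.156 × 1.95 × 3.56 = 8.025 m³/s

8.02 m³/s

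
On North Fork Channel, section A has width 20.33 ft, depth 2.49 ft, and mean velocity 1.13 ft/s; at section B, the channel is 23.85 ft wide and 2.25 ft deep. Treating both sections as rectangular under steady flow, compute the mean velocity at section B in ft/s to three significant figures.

1.07 ft/s

Q = A₁V₁ = (20.33×2.49) × 1.13 = 57.20 ft³/s
A₂ = 23.85 × 2.25 = 53.66 ft²
V₂ = Q/A₂ = 57.20/53.66 = 1.066 ft/s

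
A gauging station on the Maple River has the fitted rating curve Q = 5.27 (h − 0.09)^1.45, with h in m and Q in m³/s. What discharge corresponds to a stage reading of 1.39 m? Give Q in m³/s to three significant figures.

7.71 m³/s

Q = 5.27 × (1.39 − 0.09)^1.45 = 5.27 × 1.3^1.45 = 7.710 m³/s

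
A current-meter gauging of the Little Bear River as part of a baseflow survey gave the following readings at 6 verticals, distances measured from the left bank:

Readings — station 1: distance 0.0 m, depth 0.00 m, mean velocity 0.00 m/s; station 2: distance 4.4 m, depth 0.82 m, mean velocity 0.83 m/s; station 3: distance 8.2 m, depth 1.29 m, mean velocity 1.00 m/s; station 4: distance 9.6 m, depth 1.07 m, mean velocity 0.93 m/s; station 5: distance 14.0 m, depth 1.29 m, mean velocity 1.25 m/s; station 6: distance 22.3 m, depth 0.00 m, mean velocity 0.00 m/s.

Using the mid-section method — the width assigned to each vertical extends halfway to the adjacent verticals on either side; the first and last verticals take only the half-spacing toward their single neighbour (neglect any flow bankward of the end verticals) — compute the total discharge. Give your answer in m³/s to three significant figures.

w_2 = (8.2 − 0.0)/2 = 4.1 m; q_2 = 0.83 × 0.82 × 4.1 = 2.790 m³/s
w_3 = (9.6 − 4.4)/2 = 2.6 m; q_3 = 1.00 × 1.29 × 2.6 = 3.354 m³/s
w_4 = (14.0 − 8.2)/2 = 2.9 m; q_4 = 0.93 × 1.07 × 2.9 = 2.886 m³/s
w_5 = (22.3 − 9.6)/2 = 6.35 m; q_5 = 1.25 × 1.29 × 6.35 = 10.24 m³/s
Stations 1, 6 contribute zero (depth or velocity is 0).
Q = Σ qᵢ = 19.27 m³/s

19.3 m³/s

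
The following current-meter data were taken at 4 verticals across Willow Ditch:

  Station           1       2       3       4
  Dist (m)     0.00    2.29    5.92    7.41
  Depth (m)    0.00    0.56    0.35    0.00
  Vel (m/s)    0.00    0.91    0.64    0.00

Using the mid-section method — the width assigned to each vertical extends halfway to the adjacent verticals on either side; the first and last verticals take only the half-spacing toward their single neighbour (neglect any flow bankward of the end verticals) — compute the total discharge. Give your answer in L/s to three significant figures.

2080 L/s

w_2 = (5.92 − 0.00)/2 = 2.96 m; q_2 = 0.91 × 0.56 × 2.96 = 1.508 m³/s
w_3 = (7.41 − 2.29)/2 = 2.56 m; q_3 = 0.64 × 0.35 × 2.56 = 0.5734 m³/s
Stations 1, 4 contribute zero (depth or velocity is 0).
Q = Σ qᵢ = 2.082 m³/s
= 2.082 × 1000 = 2082 L/s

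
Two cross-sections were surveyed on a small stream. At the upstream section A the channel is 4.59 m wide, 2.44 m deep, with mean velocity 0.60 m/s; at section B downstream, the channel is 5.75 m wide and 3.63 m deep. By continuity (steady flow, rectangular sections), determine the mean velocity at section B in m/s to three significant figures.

Q = A₁V₁ = (4.59×2.44) × 0.60 = 6.720 m³/s
A₂ = 5.75 × 3.63 = 20.87 m²
V₂ = Q/A₂ = 6.720/20.87 = 0.3219 m/s

0.322 m/s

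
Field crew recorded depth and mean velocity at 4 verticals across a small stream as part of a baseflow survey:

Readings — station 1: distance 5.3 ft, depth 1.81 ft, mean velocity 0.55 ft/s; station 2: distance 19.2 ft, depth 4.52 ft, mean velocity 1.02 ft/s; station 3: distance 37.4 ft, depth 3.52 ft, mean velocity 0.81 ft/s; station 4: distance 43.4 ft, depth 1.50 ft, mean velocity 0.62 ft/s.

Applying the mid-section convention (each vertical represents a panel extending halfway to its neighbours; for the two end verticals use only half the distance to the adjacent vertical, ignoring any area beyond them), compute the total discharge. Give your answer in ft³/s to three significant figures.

118 ft³/s

w_1 = (19.2 − 5.3)/2 = 6.95 ft; q_1 = 0.55 × 1.81 × 6.95 = 6.919 ft³/s
w_2 = (37.4 − 5.3)/2 = 16.05 ft; q_2 = 1.02 × 4.52 × 16.05 = 74.00 ft³/s
w_3 = (43.4 − 19.2)/2 = 12.1 ft; q_3 = 0.81 × 3.52 × 12.1 = 34.50 ft³/s
w_4 = (43.4 − 37.4)/2 = 3 ft; q_4 = 0.62 × 1.50 × 3 = 2.790 ft³/s
Q = Σ qᵢ = 118.2 ft³/s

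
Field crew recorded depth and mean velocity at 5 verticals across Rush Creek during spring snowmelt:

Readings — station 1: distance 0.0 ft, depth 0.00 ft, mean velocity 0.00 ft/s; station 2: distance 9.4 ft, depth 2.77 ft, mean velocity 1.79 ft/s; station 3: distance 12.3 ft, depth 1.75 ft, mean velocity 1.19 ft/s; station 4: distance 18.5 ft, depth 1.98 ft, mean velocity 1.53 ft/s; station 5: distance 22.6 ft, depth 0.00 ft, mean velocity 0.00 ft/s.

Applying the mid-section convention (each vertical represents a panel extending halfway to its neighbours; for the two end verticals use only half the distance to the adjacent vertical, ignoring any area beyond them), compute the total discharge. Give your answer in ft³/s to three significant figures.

55.6 ft³/s

w_2 = (12.3 − 0.0)/2 = 6.15 ft; q_2 = 1.79 × 2.77 × 6.15 = 30.49 ft³/s
w_3 = (18.5 − 9.4)/2 = 4.55 ft; q_3 = 1.19 × 1.75 × 4.55 = 9.475 ft³/s
w_4 = (22.6 − 12.3)/2 = 5.15 ft; q_4 = 1.53 × 1.98 × 5.15 = 15.60 ft³/s
Stations 1, 5 contribute zero (depth or velocity is 0).
Q = Σ qᵢ = 55.57 ft³/s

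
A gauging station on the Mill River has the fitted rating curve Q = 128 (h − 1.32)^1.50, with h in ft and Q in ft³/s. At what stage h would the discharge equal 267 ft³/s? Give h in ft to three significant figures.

2.95 ft

h − h₀ = (Q/C)^(1/b) = (267/128)^(1/1.50) = 1.633 ft
h = 1.32 + 1.633 = 2.953 ft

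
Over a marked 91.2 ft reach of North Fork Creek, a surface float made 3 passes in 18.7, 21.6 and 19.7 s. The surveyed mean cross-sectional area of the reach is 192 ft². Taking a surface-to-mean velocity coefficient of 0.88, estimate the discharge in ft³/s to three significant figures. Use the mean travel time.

t̄ = (18.7 + 21.6 + 19.7) / 3 = 20 s
v_surface = L / t̄ = 91.2 / 20 = 4.560 ft/s
v_mean = 0.88 × 4.560 = 4.013 ft/s
Q = A × v_mean = 192 × 4.013 = 770.5 ft³/s

770 ft³/s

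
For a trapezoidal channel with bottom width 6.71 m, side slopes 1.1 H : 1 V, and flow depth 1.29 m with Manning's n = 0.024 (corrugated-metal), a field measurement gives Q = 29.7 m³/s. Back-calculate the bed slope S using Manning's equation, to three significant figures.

A = (b + z·y)·y = (6.71 + 1.1×1.29)×1.29 = 10.49 m²
P = b + 2y√(1+z²) = 6.71 + 2×1.29×√(1+1.1²) = 10.55 m
R = A/P = 10.49/10.55 = 0.9944 m
S = (Q·n / (1·A·R^(2/3)))² = (29.7×0.024 / (1×10.49×0.9963))² = 0.004655

0.00466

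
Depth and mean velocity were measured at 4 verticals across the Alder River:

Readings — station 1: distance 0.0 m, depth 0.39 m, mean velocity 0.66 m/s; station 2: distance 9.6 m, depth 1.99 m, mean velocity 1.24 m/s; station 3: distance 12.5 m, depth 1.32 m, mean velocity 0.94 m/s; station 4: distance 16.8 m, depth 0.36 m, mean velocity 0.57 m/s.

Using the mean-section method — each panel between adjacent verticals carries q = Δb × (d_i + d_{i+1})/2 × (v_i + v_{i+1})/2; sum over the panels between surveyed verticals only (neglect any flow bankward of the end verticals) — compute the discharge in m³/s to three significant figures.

Panel 1-2: Δb = 9.6 m, d̄ = (0.39+1.99)/2 = 1.19, v̄ = (0.66+1.24)/2 = 0.95 → q = 9.6×1.19×0.95 = 10.85 m³/s
Panel 2-3: Δb = 2.9 m, d̄ = (1.99+1.32)/2 = 1.655, v̄ = (1.24+0.94)/2 = 1.09 → q = 2.9×1.655×1.09 = 5.231 m³/s
Panel 3-4: Δb = 4.3 m, d̄ = (1.32+0.36)/2 = 0.84, v̄ = (0.94+0.57)/2 = 0.755 → q = 4.3×0.84×0.755 = 2.727 m³/s
Q = Σ q = 18.81 m³/s

18.8 m³/s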